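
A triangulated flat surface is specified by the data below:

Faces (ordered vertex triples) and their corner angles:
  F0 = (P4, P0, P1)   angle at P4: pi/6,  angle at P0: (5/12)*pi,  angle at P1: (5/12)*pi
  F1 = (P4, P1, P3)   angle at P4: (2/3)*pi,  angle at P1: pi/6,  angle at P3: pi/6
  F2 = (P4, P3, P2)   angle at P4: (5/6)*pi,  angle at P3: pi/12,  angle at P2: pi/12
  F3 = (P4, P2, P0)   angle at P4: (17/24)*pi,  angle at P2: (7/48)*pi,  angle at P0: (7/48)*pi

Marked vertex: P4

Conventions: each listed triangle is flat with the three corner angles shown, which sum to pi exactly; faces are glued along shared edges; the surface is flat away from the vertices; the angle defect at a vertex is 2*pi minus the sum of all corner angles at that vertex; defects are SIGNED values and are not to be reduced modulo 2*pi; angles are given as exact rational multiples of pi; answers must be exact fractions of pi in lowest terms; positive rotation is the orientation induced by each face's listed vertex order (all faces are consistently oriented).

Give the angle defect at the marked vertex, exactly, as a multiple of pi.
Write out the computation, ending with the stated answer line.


Sum of corner angles at P4: (19/8)*pi
defect = 2*pi - (19/8)*pi

Answer: defect(P4) = (-3/8)*pi


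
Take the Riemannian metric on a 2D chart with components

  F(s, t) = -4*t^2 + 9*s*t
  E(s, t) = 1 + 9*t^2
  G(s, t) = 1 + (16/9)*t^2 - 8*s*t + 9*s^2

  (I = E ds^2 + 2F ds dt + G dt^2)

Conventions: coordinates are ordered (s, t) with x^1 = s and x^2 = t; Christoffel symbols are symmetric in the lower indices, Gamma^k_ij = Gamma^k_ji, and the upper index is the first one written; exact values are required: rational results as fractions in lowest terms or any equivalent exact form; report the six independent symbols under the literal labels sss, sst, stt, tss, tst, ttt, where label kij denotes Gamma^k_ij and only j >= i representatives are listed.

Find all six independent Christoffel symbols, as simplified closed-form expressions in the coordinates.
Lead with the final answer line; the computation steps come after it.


Answer: Gamma_sss = 0, Gamma_sst = 81*t/(81*s^2 - 72*s*t + 97*t^2 + 9), Gamma_stt = -36*t/(81*s^2 - 72*s*t + 97*t^2 + 9), Gamma_tss = 0, Gamma_tst = (81*s - 36*t)/(81*s^2 - 72*s*t + 97*t^2 + 9), Gamma_ttt = (-36*s + 16*t)/(81*s^2 - 72*s*t + 97*t^2 + 9)

E = 1 + 9*t^2; F = -4*t^2 + 9*s*t; G = 1 + (16/9)*t^2 - 8*s*t + 9*s^2
Gamma^k_ij = (1/2) g^{kl} (d_i g_jl + d_j g_il - d_l g_ij), with g^inv = (1/(EG-F^2)) [[G, -F], [-F, E]]
first partials: E_s = 0, E_t = 18*t, F_s = 9*t, F_t = -8*t + 9*s, G_s = -8*t + 18*s, G_t = (32/9)*t - 8*s
D = EG - F^2 = 1 + (97/9)*t^2 - 8*s*t + 9*s^2
expanded: Gamma^s_ss = (G E_s - 2F F_s + F E_t)/(2D), Gamma^s_st = (G E_t - F G_s)/(2D), Gamma^s_tt = (2G F_t - G G_s - F G_t)/(2D), Gamma^t_ss = (2E F_s - E E_t - F E_s)/(2D), Gamma^t_st = (E G_s - F E_t)/(2D), Gamma^t_tt = (E G_t - 2F F_t + F G_s)/(2D); substitute and cancel common factors


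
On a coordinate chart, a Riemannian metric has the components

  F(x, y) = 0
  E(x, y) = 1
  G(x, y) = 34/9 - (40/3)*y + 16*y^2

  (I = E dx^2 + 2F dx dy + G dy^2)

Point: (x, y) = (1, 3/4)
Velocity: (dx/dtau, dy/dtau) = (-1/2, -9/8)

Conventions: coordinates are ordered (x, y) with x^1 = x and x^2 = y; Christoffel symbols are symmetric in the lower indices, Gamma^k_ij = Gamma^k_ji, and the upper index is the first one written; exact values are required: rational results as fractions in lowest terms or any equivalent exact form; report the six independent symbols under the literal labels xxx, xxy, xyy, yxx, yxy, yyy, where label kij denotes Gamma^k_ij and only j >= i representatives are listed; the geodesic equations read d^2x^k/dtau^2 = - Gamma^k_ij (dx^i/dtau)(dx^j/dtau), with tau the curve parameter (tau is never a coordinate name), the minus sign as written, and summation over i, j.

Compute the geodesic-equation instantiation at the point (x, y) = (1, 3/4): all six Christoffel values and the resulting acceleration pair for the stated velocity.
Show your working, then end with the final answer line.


E = 1, F = 0, G = 25/9 at the point
E_x = 0, E_y = 0, F_x = 0, F_y = 0, G_x = 0, G_y = 32/3
EG - F^2 = 25/9;  g^inv = (9/25) * [[25/9, 0], [0, 1]]
first-kind symbols [ij,l] = (1/2)(d_i g_jl + d_j g_il - d_l g_ij): [xx,x] = E_x/2 = 0, [xx,y] = F_x - E_y/2 = 0, [xy,x] = E_y/2 = 0, [xy,y] = G_x/2 = 0, [yy,x] = F_y - G_x/2 = 0, [yy,y] = G_y/2 = 16/3
Gamma^x_ij = (G*[ij,x] - F*[ij,y])/(EG - F^2), Gamma^y_ij = (E*[ij,y] - F*[ij,x])/(EG - F^2)
Gamma_xxx = 0, Gamma_xxy = 0, Gamma_xyy = 0, Gamma_yxx = 0, Gamma_yxy = 0, Gamma_yyy = 48/25
d^2x/dtau^2 = -(Gamma_xxx*(-1/2)^2 + 2*Gamma_xxy*(-1/2)*(-9/8) + Gamma_xyy*(-9/8)^2) = 0
d^2y/dtau^2 = -(Gamma_yxx*(-1/2)^2 + 2*Gamma_yxy*(-1/2)*(-9/8) + Gamma_yyy*(-9/8)^2) = -243/100

Answer: Gamma_xxx = 0, Gamma_xxy = 0, Gamma_xyy = 0, Gamma_yxx = 0, Gamma_yxy = 0, Gamma_yyy = 48/25; accelerations (d^2x/dtau^2, d^2y/dtau^2) = (0, -243/100)


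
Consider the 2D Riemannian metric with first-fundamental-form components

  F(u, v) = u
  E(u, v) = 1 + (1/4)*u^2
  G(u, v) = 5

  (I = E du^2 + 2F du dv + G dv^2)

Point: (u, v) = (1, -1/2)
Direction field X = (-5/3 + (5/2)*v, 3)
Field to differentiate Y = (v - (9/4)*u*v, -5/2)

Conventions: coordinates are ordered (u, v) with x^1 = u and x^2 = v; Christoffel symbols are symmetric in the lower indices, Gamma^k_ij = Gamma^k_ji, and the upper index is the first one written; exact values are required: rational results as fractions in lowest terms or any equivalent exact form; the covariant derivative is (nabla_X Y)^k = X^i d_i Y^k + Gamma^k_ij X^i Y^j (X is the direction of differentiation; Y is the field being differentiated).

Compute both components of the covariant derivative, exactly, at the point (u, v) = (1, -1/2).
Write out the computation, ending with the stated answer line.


E = 5/4, F = 1, G = 5 at the point
E_u = 1/2, E_v = 0, F_u = 1, F_v = 0, G_u = 0, G_v = 0
EG - F^2 = 21/4;  g^inv = (4/21) * [[5, -1], [-1, 5/4]]
first-kind symbols [ij,l] = (1/2)(d_i g_jl + d_j g_il - d_l g_ij): [uu,u] = E_u/2 = 1/4, [uu,v] = F_u - E_v/2 = 1, [uv,u] = E_v/2 = 0, [uv,v] = G_u/2 = 0, [vv,u] = F_v - G_u/2 = 0, [vv,v] = G_v/2 = 0
Gamma^u_ij = (G*[ij,u] - F*[ij,v])/(EG - F^2), Gamma^v_ij = (E*[ij,v] - F*[ij,u])/(EG - F^2)
Gamma_uuu = 1/21, Gamma_uuv = 0, Gamma_uvv = 0, Gamma_vuu = 4/21, Gamma_vuv = 0, Gamma_vvv = 0
X = (-35/12, 3), Y = (5/8, -5/2) at the point

Answer: (nabla_X Y)^u = -1025/144, (nabla_X Y)^v = -25/72


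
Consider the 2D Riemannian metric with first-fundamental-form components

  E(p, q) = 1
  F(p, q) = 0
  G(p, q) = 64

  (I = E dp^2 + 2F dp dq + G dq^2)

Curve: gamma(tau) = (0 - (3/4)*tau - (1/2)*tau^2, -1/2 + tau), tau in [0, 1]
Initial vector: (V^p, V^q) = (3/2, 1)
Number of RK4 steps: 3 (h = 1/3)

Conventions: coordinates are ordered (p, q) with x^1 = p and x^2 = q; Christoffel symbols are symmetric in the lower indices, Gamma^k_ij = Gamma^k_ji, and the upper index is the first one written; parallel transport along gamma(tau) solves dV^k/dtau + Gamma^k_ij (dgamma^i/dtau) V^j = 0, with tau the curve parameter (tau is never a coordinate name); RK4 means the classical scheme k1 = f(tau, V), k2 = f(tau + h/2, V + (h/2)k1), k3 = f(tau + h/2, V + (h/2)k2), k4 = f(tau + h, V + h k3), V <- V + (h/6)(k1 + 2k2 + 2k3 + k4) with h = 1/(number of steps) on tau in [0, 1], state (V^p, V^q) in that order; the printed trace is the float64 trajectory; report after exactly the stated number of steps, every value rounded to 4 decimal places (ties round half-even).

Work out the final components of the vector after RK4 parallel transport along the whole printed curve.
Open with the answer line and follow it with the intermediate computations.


Answer: V^p = 1.5000, V^q = 1.0000

gamma'(tau) = (-3/4 - tau, 1); f(tau, V)^k = -Gamma^k_ij(gamma(tau)) gamma'^i(tau) V^j; h = 1/3; intermediate values shown to 6 dp
curve data and Christoffel symbols at the stage parameters:
  tau = 0.000000: gamma = (0.000000, -0.500000), gamma' = (-0.750000, 1.000000); Gamma_ppp = 0.000000, Gamma_ppq = 0.000000, Gamma_pqq = 0.000000, Gamma_qpp = 0.000000, Gamma_qpq = 0.000000, Gamma_qqq = 0.000000
  tau = 0.166667: gamma = (-0.138889, -0.333333), gamma' = (-0.916667, 1.000000); Gamma_ppp = 0.000000, Gamma_ppq = 0.000000, Gamma_pqq = 0.000000, Gamma_qpp = 0.000000, Gamma_qpq = 0.000000, Gamma_qqq = 0.000000
  tau = 0.333333: gamma = (-0.305556, -0.166667), gamma' = (-1.083333, 1.000000); Gamma_ppp = 0.000000, Gamma_ppq = 0.000000, Gamma_pqq = 0.000000, Gamma_qpp = 0.000000, Gamma_qpq = 0.000000, Gamma_qqq = 0.000000
  tau = 0.500000: gamma = (-0.500000, 0.000000), gamma' = (-1.250000, 1.000000); Gamma_ppp = 0.000000, Gamma_ppq = 0.000000, Gamma_pqq = 0.000000, Gamma_qpp = 0.000000, Gamma_qpq = 0.000000, Gamma_qqq = 0.000000
  tau = 0.666667: gamma = (-0.722222, 0.166667), gamma' = (-1.416667, 1.000000); Gamma_ppp = 0.000000, Gamma_ppq = 0.000000, Gamma_pqq = 0.000000, Gamma_qpp = 0.000000, Gamma_qpq = 0.000000, Gamma_qqq = 0.000000
  tau = 0.833333: gamma = (-0.972222, 0.333333), gamma' = (-1.583333, 1.000000); Gamma_ppp = 0.000000, Gamma_ppq = 0.000000, Gamma_pqq = 0.000000, Gamma_qpp = 0.000000, Gamma_qpq = 0.000000, Gamma_qqq = 0.000000
  tau = 1.000000: gamma = (-1.250000, 0.500000), gamma' = (-1.750000, 1.000000); Gamma_ppp = 0.000000, Gamma_ppq = 0.000000, Gamma_pqq = 0.000000, Gamma_qpp = 0.000000, Gamma_qpq = 0.000000, Gamma_qqq = 0.000000
step 0: V^p = 1.5000, V^q = 1.0000
step 1: k1 = (0.000000, 0.000000), k2 = (0.000000, 0.000000), k3 = (0.000000, 0.000000), k4 = (0.000000, 0.000000); V <- V + (h/6)(k1 + 2k2 + 2k3 + k4): V^p = 1.5000, V^q = 1.0000
step 2: k1 = (0.000000, 0.000000), k2 = (0.000000, 0.000000), k3 = (0.000000, 0.000000), k4 = (0.000000, 0.000000); V <- V + (h/6)(k1 + 2k2 + 2k3 + k4): V^p = 1.5000, V^q = 1.0000
step 3: k1 = (0.000000, 0.000000), k2 = (0.000000, 0.000000), k3 = (0.000000, 0.000000), k4 = (0.000000, 0.000000); V <- V + (h/6)(k1 + 2k2 + 2k3 + k4): V^p = 1.5000, V^q = 1.0000


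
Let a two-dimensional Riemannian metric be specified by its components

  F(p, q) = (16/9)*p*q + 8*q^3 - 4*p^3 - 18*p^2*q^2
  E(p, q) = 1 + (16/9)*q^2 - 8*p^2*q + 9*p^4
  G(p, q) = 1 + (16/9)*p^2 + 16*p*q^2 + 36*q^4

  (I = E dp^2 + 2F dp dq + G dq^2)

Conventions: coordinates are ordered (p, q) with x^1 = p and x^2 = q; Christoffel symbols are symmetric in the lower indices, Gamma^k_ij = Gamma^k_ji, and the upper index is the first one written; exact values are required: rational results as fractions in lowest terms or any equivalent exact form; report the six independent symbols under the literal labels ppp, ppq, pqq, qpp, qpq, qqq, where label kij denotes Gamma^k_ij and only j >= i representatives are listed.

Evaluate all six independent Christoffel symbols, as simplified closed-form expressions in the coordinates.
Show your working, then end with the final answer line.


E = 1 + (16/9)*q^2 - 8*p^2*q + 9*p^4; F = (16/9)*p*q + 8*q^3 - 4*p^3 - 18*p^2*q^2; G = 1 + (16/9)*p^2 + 16*p*q^2 + 36*q^4
Gamma^k_ij = (1/2) g^{kl} (d_i g_jl + d_j g_il - d_l g_ij), with g^inv = (1/(EG-F^2)) [[G, -F], [-F, E]]
first partials: E_p = -16*p*q + 36*p^3, E_q = (32/9)*q - 8*p^2, F_p = (16/9)*q - 12*p^2 - 36*p*q^2, F_q = (16/9)*p + 24*q^2 - 36*p^2*q, G_p = (32/9)*p + 16*q^2, G_q = 32*p*q + 144*q^3
D = EG - F^2 = 1 + (16/9)*q^2 + (16/9)*p^2 + 16*p*q^2 - 8*p^2*q + 36*q^4 + 9*p^4
expanded: Gamma^p_pp = (G E_p - 2F F_p + F E_q)/(2D), Gamma^p_pq = (G E_q - F G_p)/(2D), Gamma^p_qq = (2G F_q - G G_p - F G_q)/(2D), Gamma^q_pp = (2E F_p - E E_q - F E_p)/(2D), Gamma^q_pq = (E G_p - F E_q)/(2D), Gamma^q_qq = (E G_q - 2F F_q + F G_p)/(2D); substitute and cancel common factors

Answer: Gamma_ppp = (162*p^3 - 72*p*q)/(81*p^4 - 72*p^2*q + 16*p^2 + 144*p*q^2 + 324*q^4 + 16*q^2 + 9), Gamma_ppq = (-36*p^2 + 16*q)/(81*p^4 - 72*p^2*q + 16*p^2 + 144*p*q^2 + 324*q^4 + 16*q^2 + 9), Gamma_pqq = (-324*p^2*q + 144*q^2)/(81*p^4 - 72*p^2*q + 16*p^2 + 144*p*q^2 + 324*q^4 + 16*q^2 + 9), Gamma_qpp = (-72*p^2 - 324*p*q^2)/(81*p^4 - 72*p^2*q + 16*p^2 + 144*p*q^2 + 324*q^4 + 16*q^2 + 9), Gamma_qpq = (16*p + 72*q^2)/(81*p^4 - 72*p^2*q + 16*p^2 + 144*p*q^2 + 324*q^4 + 16*q^2 + 9), Gamma_qqq = (144*p*q + 648*q^3)/(81*p^4 - 72*p^2*q + 16*p^2 + 144*p*q^2 + 324*q^4 + 16*q^2 + 9)


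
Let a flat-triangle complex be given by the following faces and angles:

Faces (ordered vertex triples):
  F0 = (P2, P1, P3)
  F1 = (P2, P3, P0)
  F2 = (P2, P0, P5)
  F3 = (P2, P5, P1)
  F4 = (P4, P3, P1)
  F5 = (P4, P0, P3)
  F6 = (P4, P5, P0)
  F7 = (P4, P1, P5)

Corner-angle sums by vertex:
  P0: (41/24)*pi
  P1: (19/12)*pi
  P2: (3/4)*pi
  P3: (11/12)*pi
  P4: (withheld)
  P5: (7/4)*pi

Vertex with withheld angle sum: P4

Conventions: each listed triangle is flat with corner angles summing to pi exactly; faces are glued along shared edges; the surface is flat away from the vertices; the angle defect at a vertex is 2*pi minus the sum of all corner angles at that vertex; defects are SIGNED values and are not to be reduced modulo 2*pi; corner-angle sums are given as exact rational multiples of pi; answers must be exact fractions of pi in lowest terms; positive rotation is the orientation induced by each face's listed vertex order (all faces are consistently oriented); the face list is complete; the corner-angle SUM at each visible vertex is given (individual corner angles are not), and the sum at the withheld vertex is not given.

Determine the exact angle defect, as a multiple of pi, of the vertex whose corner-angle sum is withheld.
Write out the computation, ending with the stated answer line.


V = 6, E = 12, F = 8; chi = V - E + F = 2
Gauss-Bonnet: total defect = 2*pi*chi = 4*pi; visible defects sum to (79/24)*pi

Answer: defect(P4) = (17/24)*pi


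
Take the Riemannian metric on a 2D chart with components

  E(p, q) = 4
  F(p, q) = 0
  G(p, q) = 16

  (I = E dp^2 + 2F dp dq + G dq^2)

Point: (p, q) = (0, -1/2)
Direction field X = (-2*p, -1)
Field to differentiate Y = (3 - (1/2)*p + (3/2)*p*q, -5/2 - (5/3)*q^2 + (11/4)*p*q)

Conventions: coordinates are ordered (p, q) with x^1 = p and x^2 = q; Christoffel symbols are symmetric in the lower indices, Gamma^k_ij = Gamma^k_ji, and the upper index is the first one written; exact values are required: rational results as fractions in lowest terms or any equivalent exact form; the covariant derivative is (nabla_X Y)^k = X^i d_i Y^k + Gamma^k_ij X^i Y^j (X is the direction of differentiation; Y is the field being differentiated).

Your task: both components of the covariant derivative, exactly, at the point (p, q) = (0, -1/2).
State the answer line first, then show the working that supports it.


Answer: (nabla_X Y)^p = 0, (nabla_X Y)^q = -5/3

E = 4, F = 0, G = 16 at the point
E_p = 0, E_q = 0, F_p = 0, F_q = 0, G_p = 0, G_q = 0
EG - F^2 = 64;  g^inv = (1/64) * [[16, 0], [0, 4]]
first-kind symbols [ij,l] = (1/2)(d_i g_jl + d_j g_il - d_l g_ij): [pp,p] = E_p/2 = 0, [pp,q] = F_p - E_q/2 = 0, [pq,p] = E_q/2 = 0, [pq,q] = G_p/2 = 0, [qq,p] = F_q - G_p/2 = 0, [qq,q] = G_q/2 = 0
Gamma^p_ij = (G*[ij,p] - F*[ij,q])/(EG - F^2), Gamma^q_ij = (E*[ij,q] - F*[ij,p])/(EG - F^2)
Gamma_ppp = 0, Gamma_ppq = 0, Gamma_pqq = 0, Gamma_qpp = 0, Gamma_qpq = 0, Gamma_qqq = 0
X = (0, -1), Y = (3, -35/12) at the point


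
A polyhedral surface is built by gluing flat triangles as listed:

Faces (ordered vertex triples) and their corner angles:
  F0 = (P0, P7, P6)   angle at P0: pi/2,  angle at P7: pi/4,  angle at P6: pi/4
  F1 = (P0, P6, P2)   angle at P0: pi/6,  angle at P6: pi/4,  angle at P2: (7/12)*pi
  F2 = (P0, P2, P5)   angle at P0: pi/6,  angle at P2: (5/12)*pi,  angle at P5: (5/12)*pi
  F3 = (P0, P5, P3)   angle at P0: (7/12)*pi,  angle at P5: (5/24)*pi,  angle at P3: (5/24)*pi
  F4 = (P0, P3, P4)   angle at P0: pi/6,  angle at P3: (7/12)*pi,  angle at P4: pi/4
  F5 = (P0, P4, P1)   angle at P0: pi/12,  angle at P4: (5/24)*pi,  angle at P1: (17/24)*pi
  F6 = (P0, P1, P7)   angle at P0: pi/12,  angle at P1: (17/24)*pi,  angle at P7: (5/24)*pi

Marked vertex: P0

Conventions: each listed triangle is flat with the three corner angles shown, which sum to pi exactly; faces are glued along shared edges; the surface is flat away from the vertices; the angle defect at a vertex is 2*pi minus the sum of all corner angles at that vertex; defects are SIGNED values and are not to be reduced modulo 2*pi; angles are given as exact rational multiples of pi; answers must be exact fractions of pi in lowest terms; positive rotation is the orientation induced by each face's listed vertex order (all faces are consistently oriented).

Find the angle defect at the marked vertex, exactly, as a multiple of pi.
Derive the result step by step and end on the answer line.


Sum of corner angles at P0: (7/4)*pi
defect = 2*pi - (7/4)*pi

Answer: defect(P0) = pi/4


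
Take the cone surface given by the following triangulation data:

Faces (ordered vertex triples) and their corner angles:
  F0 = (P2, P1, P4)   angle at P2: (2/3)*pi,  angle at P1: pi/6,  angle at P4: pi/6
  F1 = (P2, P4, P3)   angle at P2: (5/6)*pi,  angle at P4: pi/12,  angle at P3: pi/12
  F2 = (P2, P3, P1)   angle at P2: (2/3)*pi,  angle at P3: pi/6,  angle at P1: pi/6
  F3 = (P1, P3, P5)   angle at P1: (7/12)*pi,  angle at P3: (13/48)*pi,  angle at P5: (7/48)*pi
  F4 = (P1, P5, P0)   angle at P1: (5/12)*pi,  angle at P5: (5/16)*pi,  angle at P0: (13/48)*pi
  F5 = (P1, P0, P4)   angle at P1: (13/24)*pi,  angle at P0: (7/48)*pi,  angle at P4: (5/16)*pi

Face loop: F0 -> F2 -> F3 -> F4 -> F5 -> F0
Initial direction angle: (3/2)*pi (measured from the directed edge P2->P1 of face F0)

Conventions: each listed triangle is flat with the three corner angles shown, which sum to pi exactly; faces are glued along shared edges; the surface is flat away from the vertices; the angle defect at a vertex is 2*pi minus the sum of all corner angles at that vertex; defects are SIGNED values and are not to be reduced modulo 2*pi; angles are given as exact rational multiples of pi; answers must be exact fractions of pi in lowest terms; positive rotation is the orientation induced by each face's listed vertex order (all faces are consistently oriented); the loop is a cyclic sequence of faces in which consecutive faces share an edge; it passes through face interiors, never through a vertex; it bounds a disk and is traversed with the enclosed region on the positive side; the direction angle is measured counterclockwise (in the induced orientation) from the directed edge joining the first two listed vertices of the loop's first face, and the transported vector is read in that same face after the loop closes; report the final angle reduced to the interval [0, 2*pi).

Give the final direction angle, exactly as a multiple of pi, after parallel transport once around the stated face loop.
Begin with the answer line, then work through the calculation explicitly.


Answer: final direction angle = (13/8)*pi

enclosed vertex P1: corner angles sum to (15/8)*pi, defect = 2*pi - (15/8)*pi = pi/8
holonomy = initial angle + sum of enclosed defects (mod 2*pi), positive in the induced orientation
final angle = (3/2)*pi + pi/8 = (13/8)*pi (mod 2*pi)


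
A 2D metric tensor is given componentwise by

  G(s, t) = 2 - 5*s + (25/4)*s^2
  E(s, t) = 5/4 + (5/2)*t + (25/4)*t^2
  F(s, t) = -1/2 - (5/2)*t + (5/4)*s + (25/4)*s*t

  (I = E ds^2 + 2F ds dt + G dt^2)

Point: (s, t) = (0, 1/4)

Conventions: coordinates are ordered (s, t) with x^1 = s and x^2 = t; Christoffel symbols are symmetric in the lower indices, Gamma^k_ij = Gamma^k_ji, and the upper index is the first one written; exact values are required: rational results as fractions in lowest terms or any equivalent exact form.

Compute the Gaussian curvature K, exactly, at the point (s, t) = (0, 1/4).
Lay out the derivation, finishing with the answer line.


E = 145/64, F = -9/8, G = 2, EG - F^2 = 209/64 at the point
E_s = 0, E_t = 45/8, F_s = 45/16, F_t = -5/2, G_s = -5, G_t = 0
E_tt = 25/2, F_st = 25/4, G_ss = 25/2
Brioschi: K = (det M1 - det M2) / (EG - F^2)^2 with the standard first/second-derivative matrices M1, M2.
M1 = [[-E_tt/2 + F_st - G_ss/2, E_s/2, F_s - E_t/2], [F_t - G_s/2, E, F], [G_t/2, F, G]] = [[-25/4, 0, 0], [0, 145/64, -9/8], [0, -9/8, 2]]; det M1 = -5225/256
M2 = [[0, E_t/2, G_s/2], [E_t/2, E, F], [G_s/2, F, G]] = [[0, 45/16, -5/2], [45/16, 145/64, -9/8], [-5/2, -9/8, 2]]; det M2 = -3625/256
det M1 - det M2 = -25/4; K = -25/4 / (209/64)^2 = -25600/43681

Answer: K = -25600/43681


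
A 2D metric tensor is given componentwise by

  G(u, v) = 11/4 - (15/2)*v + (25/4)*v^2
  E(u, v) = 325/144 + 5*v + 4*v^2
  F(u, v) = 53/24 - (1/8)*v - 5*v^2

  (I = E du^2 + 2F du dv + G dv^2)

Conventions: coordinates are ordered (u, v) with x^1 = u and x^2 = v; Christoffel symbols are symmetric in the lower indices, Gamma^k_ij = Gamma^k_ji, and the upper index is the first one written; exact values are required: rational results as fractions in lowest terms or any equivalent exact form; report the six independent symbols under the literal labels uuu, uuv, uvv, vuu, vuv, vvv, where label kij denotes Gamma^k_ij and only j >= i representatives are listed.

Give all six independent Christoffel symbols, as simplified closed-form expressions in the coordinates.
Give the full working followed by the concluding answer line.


E = 325/144 + 5*v + 4*v^2; F = 53/24 - (1/8)*v - 5*v^2; G = 11/4 - (15/2)*v + (25/4)*v^2
Gamma^k_ij = (1/2) g^{kl} (d_i g_jl + d_j g_il - d_l g_ij), with g^inv = (1/(EG-F^2)) [[G, -F], [-F, E]]
first partials: E_u = 0, E_v = 5 + 8*v, F_u = 0, F_v = -1/8 - 10*v, G_u = 0, G_v = -15/2 + (25/2)*v
D = EG - F^2 = 383/288 - (21/8)*v + (1393/144)*v^2
expanded: Gamma^u_uu = (G E_u - 2F F_u + F E_v)/(2D), Gamma^u_uv = (G E_v - F G_u)/(2D), Gamma^u_vv = (2G F_v - G G_u - F G_v)/(2D), Gamma^v_uu = (2E F_u - E E_v - F E_u)/(2D), Gamma^v_uv = (E G_u - F E_v)/(2D), Gamma^v_vv = (E G_v - 2F F_v + F G_u)/(2D); substitute and cancel common factors

Answer: Gamma_uuu = (-5760*v^3 - 3744*v^2 + 2454*v + 1590)/(2786*v^2 - 756*v + 383), Gamma_uuv = (7200*v^3 - 4140*v^2 - 2232*v + 1980)/(2786*v^2 - 756*v + 383), Gamma_uvv = (-9000*v^3 + 16200*v^2 - 11760*v + 2286)/(2786*v^2 - 756*v + 383), Gamma_vuu = (-4608*v^3 - 8640*v^2 - 6200*v - 1625)/(2786*v^2 - 756*v + 383), Gamma_vuv = (5760*v^3 + 3744*v^2 - 2454*v - 1590)/(2786*v^2 - 756*v + 383), Gamma_vvv = (-7200*v^3 + 4140*v^2 + 5018*v - 2358)/(2786*v^2 - 756*v + 383)


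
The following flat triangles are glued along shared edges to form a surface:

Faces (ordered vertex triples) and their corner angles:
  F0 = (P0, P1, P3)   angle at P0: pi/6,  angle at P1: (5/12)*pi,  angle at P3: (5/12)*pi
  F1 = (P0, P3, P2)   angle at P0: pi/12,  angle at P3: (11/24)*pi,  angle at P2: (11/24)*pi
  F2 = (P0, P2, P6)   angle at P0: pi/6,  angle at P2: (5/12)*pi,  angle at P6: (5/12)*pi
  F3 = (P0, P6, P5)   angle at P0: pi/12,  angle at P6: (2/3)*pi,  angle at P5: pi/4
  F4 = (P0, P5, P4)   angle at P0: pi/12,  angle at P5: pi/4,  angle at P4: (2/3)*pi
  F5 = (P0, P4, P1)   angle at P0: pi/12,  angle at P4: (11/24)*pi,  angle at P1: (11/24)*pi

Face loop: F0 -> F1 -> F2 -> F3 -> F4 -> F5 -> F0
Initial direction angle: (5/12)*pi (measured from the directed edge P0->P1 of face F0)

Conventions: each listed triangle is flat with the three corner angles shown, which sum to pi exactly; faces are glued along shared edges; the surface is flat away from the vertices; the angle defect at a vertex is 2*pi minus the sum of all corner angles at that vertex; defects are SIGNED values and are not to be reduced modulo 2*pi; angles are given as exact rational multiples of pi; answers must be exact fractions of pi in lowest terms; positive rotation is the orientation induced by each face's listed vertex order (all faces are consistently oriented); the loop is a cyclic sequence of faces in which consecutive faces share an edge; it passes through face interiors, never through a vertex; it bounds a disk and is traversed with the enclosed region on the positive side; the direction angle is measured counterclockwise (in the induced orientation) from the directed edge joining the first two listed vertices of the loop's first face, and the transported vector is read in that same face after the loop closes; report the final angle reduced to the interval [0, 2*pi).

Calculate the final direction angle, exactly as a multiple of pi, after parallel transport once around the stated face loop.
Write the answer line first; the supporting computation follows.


Answer: final direction angle = (7/4)*pi

enclosed vertex P0: corner angles sum to (2/3)*pi, defect = 2*pi - (2/3)*pi = (4/3)*pi
summing the enclosed defects onto the initial angle, mod 2*pi in the induced orientation:
final angle = (5/12)*pi + (4/3)*pi = (7/4)*pi (mod 2*pi)


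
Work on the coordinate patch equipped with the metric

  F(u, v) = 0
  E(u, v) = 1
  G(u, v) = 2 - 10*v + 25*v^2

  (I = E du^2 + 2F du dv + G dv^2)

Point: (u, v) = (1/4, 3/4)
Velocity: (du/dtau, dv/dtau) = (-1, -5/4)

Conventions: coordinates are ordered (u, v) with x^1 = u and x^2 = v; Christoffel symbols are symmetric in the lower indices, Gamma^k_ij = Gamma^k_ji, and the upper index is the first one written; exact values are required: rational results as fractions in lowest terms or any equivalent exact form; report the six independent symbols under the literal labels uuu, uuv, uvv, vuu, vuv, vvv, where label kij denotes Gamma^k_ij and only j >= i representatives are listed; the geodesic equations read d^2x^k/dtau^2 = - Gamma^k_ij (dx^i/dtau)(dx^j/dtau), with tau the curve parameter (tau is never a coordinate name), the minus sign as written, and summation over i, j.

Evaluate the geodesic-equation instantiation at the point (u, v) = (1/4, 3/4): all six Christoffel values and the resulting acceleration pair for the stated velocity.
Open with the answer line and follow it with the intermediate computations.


Answer: Gamma_uuu = 0, Gamma_uuv = 0, Gamma_uvv = 0, Gamma_vuu = 0, Gamma_vuv = 0, Gamma_vvv = 220/137; accelerations (d^2u/dtau^2, d^2v/dtau^2) = (0, -1375/548)

E = 1, F = 0, G = 137/16 at the point
E_u = 0, E_v = 0, F_u = 0, F_v = 0, G_u = 0, G_v = 55/2
EG - F^2 = 137/16;  g^inv = (16/137) * [[137/16, 0], [0, 1]]
first-kind symbols [ij,l] = (1/2)(d_i g_jl + d_j g_il - d_l g_ij): [uu,u] = E_u/2 = 0, [uu,v] = F_u - E_v/2 = 0, [uv,u] = E_v/2 = 0, [uv,v] = G_u/2 = 0, [vv,u] = F_v - G_u/2 = 0, [vv,v] = G_v/2 = 55/4
Gamma^u_ij = (G*[ij,u] - F*[ij,v])/(EG - F^2), Gamma^v_ij = (E*[ij,v] - F*[ij,u])/(EG - F^2)
Gamma_uuu = 0, Gamma_uuv = 0, Gamma_uvv = 0, Gamma_vuu = 0, Gamma_vuv = 0, Gamma_vvv = 220/137
d^2u/dtau^2 = -(Gamma_uuu*(-1)^2 + 2*Gamma_uuv*(-1)*(-5/4) + Gamma_uvv*(-5/4)^2) = 0
d^2v/dtau^2 = -(Gamma_vuu*(-1)^2 + 2*Gamma_vuv*(-1)*(-5/4) + Gamma_vvv*(-5/4)^2) = -1375/548


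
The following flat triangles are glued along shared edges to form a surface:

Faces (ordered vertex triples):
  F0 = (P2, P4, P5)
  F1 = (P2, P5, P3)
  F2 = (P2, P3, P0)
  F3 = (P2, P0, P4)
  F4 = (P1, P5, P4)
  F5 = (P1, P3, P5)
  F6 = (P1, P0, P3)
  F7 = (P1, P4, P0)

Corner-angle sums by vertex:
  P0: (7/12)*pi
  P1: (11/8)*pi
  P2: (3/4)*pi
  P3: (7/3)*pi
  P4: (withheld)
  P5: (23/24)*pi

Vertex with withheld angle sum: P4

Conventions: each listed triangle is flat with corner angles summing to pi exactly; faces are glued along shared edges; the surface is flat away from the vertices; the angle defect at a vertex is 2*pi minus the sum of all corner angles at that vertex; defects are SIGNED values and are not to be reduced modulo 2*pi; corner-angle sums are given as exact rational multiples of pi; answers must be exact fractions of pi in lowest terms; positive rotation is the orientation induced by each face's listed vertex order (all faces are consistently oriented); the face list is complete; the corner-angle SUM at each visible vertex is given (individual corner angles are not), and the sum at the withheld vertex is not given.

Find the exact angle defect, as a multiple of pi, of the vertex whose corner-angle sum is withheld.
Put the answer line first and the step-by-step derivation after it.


Answer: defect(P4) = 0

V = 6, E = 12, F = 8; chi = V - E + F = 2
Gauss-Bonnet: total defect = 2*pi*chi = 4*pi; visible defects sum to 4*pi


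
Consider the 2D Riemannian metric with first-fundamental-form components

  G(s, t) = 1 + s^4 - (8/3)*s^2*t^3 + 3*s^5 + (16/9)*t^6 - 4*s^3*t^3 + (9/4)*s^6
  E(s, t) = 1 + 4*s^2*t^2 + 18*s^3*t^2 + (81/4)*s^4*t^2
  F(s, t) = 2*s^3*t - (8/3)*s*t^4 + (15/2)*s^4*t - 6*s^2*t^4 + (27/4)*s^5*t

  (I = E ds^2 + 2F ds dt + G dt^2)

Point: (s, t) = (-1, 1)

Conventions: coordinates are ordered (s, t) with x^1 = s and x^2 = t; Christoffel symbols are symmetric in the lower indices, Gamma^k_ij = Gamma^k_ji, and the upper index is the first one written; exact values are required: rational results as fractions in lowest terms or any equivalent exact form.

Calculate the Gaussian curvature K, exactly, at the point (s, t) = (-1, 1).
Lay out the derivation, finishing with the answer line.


E = 29/4, F = -55/12, G = 157/36, EG - F^2 = 191/18 at the point
E_s = -35, E_t = 25/2, F_s = 229/12, F_t = -175/12, G_s = -55/6, G_t = 44/3
E_tt = 25/2, F_st = 565/12, G_ss = 229/6
K follows from Brioschi's formula, (det M1 - det M2)/(EG - F^2)^2.
M1 = [[-E_tt/2 + F_st - G_ss/2, E_s/2, F_s - E_t/2], [F_t - G_s/2, E, F], [G_t/2, F, G]] = [[87/4, -35/2, 77/6], [-10, 29/4, -55/12], [22/3, -55/12, 157/36]]; det M1 = -2759/72
M2 = [[0, E_t/2, G_s/2], [E_t/2, E, F], [G_s/2, F, G]] = [[0, 25/4, -55/12], [25/4, 29/4, -55/12], [-55/12, -55/12, 157/36]]; det M2 = -4325/72
det M1 - det M2 = 87/4; K = 87/4 / (191/18)^2 = 7047/36481

Answer: K = 7047/36481


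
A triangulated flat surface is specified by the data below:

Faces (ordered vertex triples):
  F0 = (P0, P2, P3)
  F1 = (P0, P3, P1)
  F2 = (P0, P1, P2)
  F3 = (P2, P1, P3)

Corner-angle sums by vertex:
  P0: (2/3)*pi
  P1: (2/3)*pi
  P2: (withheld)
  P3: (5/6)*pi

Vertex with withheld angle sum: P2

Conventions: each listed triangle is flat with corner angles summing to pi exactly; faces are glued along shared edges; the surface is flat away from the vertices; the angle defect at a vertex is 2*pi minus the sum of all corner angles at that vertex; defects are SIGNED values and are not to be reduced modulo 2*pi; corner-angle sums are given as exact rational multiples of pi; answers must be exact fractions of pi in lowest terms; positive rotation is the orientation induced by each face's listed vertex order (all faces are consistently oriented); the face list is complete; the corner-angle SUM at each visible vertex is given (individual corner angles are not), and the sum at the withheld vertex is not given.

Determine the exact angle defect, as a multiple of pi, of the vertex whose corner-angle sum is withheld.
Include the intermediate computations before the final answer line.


V = 4, E = 6, F = 4; chi = V - E + F = 2
Gauss-Bonnet: total defect = 2*pi*chi = 4*pi; visible defects sum to (23/6)*pi

Answer: defect(P2) = pi/6


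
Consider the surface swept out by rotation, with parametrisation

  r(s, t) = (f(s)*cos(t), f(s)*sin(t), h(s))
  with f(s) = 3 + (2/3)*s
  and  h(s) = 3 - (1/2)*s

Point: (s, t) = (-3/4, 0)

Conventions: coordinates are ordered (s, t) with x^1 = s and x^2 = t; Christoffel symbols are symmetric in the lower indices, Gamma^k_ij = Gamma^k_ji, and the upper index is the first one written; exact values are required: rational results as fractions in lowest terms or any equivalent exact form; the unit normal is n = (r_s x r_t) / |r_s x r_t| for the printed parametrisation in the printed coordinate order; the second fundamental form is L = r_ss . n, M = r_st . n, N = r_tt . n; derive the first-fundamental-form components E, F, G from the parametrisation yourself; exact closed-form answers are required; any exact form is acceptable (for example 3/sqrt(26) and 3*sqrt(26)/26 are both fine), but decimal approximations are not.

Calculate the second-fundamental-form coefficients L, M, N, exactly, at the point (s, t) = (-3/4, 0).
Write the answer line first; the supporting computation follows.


Answer: L = 0, M = 0, N = -3/2

f = 5/2, f' = 2/3, f'' = 0, h' = -1/2, h'' = 0
E = 25/36, F = 0, G = 25/4; answer radicand W^2 = 25/36
unnormalised second-form numerators: l = 0, m = 0, n = -5/4; L = l/sqrt(25/36), and similarly M = m/sqrt(W^2), N = n/sqrt(W^2)


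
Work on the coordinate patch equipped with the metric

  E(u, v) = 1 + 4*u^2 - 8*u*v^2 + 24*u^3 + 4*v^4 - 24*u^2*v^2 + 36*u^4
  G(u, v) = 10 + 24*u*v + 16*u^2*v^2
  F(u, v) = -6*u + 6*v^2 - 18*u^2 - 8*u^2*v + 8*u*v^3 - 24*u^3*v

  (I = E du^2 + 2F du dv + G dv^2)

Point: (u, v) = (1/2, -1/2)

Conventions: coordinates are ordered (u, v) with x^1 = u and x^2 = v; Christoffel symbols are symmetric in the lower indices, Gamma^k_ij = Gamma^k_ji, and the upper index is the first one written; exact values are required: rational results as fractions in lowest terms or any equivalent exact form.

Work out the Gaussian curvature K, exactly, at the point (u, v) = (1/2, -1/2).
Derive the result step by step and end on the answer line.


E = 5, F = -4, G = 5, EG - F^2 = 9 at the point
E_u = 32, E_v = 8, F_u = -12, F_v = -8, G_u = -8, G_v = 8
E_vv = -8, F_uv = -20, G_uu = 8
K follows from Brioschi's formula, (det M1 - det M2)/(EG - F^2)^2.
M1 = [[-E_vv/2 + F_uv - G_uu/2, E_u/2, F_u - E_v/2], [F_v - G_u/2, E, F], [G_v/2, F, G]] = [[-20, 16, -16], [-4, 5, -4], [4, -4, 5]]; det M1 = -52
M2 = [[0, E_v/2, G_u/2], [E_v/2, E, F], [G_u/2, F, G]] = [[0, 4, -4], [4, 5, -4], [-4, -4, 5]]; det M2 = -32
det M1 - det M2 = -20; K = -20 / (9)^2 = -20/81

Answer: K = -20/81


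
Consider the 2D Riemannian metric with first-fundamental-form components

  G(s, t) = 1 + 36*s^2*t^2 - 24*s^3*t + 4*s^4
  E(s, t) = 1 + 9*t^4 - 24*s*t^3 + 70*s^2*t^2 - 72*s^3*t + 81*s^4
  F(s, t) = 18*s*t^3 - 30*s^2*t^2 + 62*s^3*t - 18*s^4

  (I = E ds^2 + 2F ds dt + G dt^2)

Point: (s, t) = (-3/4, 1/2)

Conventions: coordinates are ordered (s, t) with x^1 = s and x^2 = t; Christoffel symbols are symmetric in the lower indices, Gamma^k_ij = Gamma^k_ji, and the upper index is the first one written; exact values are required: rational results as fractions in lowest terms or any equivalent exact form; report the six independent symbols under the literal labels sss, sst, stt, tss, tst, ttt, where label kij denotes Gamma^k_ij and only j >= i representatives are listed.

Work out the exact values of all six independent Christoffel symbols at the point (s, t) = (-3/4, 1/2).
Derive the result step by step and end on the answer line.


E = 13945/256, F = -3159/128, G = 793/64 at the point
E_s = -3627/16, E_t = 351/4, F_s = 1539/16, F_t = -1701/32, G_s = -81/2, G_t = 243/8
EG - F^2 = 16861/256;  g^inv = (256/16861) * [[793/64, 3159/128], [3159/128, 13945/256]]
first-kind symbols [ij,l] = (1/2)(d_i g_jl + d_j g_il - d_l g_ij): [ss,s] = E_s/2 = -3627/32, [ss,t] = F_s - E_t/2 = 837/16, [st,s] = E_t/2 = 351/8, [st,t] = G_s/2 = -81/4, [tt,s] = F_t - G_s/2 = -1053/32, [tt,t] = G_t/2 = 243/16
Gamma^s_ij = (G*[ij,s] - F*[ij,t])/(EG - F^2), Gamma^t_ij = (E*[ij,t] - F*[ij,s])/(EG - F^2)

Answer: Gamma_sss = -2232/1297, Gamma_sst = 864/1297, Gamma_stt = -648/1297, Gamma_tss = 13392/16861, Gamma_tst = -5184/16861, Gamma_ttt = 3888/16861


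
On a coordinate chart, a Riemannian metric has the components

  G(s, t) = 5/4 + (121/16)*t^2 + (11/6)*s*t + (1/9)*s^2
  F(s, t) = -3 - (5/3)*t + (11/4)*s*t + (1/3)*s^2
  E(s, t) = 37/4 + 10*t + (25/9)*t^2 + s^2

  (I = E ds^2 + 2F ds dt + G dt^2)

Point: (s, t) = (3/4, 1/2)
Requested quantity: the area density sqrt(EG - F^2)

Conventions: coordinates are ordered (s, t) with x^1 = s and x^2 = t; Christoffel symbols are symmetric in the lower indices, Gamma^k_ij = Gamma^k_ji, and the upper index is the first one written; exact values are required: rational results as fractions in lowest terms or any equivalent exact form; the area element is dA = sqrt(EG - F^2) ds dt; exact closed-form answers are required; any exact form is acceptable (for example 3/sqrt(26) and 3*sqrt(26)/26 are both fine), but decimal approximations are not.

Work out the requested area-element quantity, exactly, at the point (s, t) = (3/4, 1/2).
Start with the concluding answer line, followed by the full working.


Answer: sqrt(EG - F^2) = sqrt(123254)/48

E = 2233/144, F = -251/96, G = 249/64; EG - F^2 = 61627/1152


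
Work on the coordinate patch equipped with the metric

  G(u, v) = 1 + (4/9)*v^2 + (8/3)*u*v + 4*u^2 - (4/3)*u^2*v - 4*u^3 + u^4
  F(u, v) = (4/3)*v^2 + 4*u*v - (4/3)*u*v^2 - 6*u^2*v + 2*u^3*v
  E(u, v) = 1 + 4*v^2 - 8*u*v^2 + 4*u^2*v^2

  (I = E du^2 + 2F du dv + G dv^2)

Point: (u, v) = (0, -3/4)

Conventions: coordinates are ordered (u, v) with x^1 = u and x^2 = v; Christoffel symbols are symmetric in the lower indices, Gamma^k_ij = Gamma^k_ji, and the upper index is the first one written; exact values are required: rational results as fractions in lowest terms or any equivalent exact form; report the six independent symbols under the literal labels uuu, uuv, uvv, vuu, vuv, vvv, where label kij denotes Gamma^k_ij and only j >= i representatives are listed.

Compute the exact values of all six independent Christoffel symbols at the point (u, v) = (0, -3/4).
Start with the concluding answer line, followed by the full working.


Answer: Gamma_uuu = -9/14, Gamma_uuv = -6/7, Gamma_uvv = -2/7, Gamma_vuu = -3/14, Gamma_vuv = -2/7, Gamma_vvv = -2/21

E = 13/4, F = 3/4, G = 5/4 at the point
E_u = -9/2, E_v = -6, F_u = -15/4, F_v = -2, G_u = -2, G_v = -2/3
EG - F^2 = 7/2;  g^inv = (2/7) * [[5/4, -3/4], [-3/4, 13/4]]
first-kind symbols [ij,l] = (1/2)(d_i g_jl + d_j g_il - d_l g_ij): [uu,u] = E_u/2 = -9/4, [uu,v] = F_u - E_v/2 = -3/4, [uv,u] = E_v/2 = -3, [uv,v] = G_u/2 = -1, [vv,u] = F_v - G_u/2 = -1, [vv,v] = G_v/2 = -1/3
Gamma^u_ij = (G*[ij,u] - F*[ij,v])/(EG - F^2), Gamma^v_ij = (E*[ij,v] - F*[ij,u])/(EG - F^2)


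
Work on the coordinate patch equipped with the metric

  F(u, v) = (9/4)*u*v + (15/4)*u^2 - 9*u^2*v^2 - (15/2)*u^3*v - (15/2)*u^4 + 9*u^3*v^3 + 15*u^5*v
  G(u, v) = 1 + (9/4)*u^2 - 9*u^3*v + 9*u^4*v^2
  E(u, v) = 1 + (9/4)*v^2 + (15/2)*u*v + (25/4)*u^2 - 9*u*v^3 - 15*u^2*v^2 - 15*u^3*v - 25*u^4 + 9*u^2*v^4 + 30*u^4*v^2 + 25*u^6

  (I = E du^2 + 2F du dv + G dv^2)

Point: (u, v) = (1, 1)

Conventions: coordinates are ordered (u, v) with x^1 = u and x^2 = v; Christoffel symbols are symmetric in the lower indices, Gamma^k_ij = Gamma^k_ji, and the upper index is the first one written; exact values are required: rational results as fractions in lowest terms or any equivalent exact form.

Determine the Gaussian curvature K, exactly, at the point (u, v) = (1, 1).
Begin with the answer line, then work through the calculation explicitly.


Answer: K = 60/847

E = 17, F = 6, G = 13/4, EG - F^2 = 77/4 at the point
E_u = 124, E_v = 36, F_u = 165/4, F_v = 75/4, G_u = 27/2, G_v = 9
E_vv = 177/2, F_uv = 399/4, G_uu = 117/2
Apply the Brioschi formula K = (det M1 - det M2)/(EG - F^2)^2 over the derivative matrices of E, F, G.
M1 = [[-E_vv/2 + F_uv - G_uu/2, E_u/2, F_u - E_v/2], [F_v - G_u/2, E, F], [G_v/2, F, G]] = [[105/4, 62, 93/4], [12, 17, 6], [9/2, 6, 13/4]]; det M1 = -5493/16
M2 = [[0, E_v/2, G_u/2], [E_v/2, E, F], [G_u/2, F, G]] = [[0, 18, 27/4], [18, 17, 6], [27/4, 6, 13/4]]; det M2 = -5913/16
det M1 - det M2 = 105/4; K = 105/4 / (77/4)^2 = 60/847


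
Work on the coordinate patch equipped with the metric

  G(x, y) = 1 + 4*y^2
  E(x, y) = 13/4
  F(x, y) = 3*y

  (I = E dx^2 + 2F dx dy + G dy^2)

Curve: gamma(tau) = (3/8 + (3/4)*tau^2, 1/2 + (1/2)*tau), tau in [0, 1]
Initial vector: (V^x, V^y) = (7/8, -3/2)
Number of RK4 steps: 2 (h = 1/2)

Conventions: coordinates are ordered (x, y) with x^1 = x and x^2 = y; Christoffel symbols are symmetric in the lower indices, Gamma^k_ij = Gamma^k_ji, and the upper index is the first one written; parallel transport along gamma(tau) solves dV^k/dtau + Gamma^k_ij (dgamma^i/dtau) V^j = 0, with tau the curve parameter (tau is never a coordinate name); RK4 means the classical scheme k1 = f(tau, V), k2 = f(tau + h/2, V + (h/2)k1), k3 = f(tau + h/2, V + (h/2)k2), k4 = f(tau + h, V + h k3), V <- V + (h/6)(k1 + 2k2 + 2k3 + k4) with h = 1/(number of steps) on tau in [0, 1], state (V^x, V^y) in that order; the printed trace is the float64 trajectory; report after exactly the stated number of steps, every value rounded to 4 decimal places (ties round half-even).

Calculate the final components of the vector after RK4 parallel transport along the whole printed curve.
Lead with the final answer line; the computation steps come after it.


Answer: V^x = 1.2428, V^y = -1.1485

gamma'(tau) = ((3/2)*tau, 1/2); f(tau, V)^k = -Gamma^k_ij(gamma(tau)) gamma'^i(tau) V^j; h = 1/2; intermediate values shown to 6 dp
curve data and Christoffel symbols at the stage parameters:
  tau = 0.000000: gamma = (0.375000, 0.500000), gamma' = (0.000000, 0.500000); Gamma_xxx = 0.000000, Gamma_xxy = 0.000000, Gamma_xyy = 0.705882, Gamma_yxx = 0.000000, Gamma_yxy = 0.000000, Gamma_yyy = 0.470588
  tau = 0.250000: gamma = (0.421875, 0.625000), gamma' = (0.375000, 0.500000); Gamma_xxx = 0.000000, Gamma_xxy = 0.000000, Gamma_xyy = 0.623377, Gamma_yxx = 0.000000, Gamma_yxy = 0.000000, Gamma_yyy = 0.519481
  tau = 0.500000: gamma = (0.562500, 0.750000), gamma' = (0.750000, 0.500000); Gamma_xxx = 0.000000, Gamma_xxy = 0.000000, Gamma_xyy = 0.545455, Gamma_yxx = 0.000000, Gamma_yxy = 0.000000, Gamma_yyy = 0.545455
  tau = 0.750000: gamma = (0.796875, 0.875000), gamma' = (1.125000, 0.500000); Gamma_xxx = 0.000000, Gamma_xxy = 0.000000, Gamma_xyy = 0.475248, Gamma_yxx = 0.000000, Gamma_yxy = 0.000000, Gamma_yyy = 0.554455
  tau = 1.000000: gamma = (1.125000, 1.000000), gamma' = (1.500000, 0.500000); Gamma_xxx = 0.000000, Gamma_xxy = 0.000000, Gamma_xyy = 0.413793, Gamma_yxx = 0.000000, Gamma_yxy = 0.000000, Gamma_yyy = 0.551724
step 0: V^x = 0.8750, V^y = -1.5000
step 1: k1 = (0.529412, 0.352941), k2 = (0.440031, 0.366692), k3 = (0.438959, 0.365799), k4 = (0.359209, 0.359209); V <- V + (h/6)(k1 + 2k2 + 2k3 + k4): V^x = 1.0956, V^y = -1.3186
step 2: k1 = (0.359611, 0.359611), k2 = (0.291961, 0.340621), k3 = (0.293089, 0.341937), k4 = (0.237435, 0.316580); V <- V + (h/6)(k1 + 2k2 + 2k3 + k4): V^x = 1.2428, V^y = -1.1485
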